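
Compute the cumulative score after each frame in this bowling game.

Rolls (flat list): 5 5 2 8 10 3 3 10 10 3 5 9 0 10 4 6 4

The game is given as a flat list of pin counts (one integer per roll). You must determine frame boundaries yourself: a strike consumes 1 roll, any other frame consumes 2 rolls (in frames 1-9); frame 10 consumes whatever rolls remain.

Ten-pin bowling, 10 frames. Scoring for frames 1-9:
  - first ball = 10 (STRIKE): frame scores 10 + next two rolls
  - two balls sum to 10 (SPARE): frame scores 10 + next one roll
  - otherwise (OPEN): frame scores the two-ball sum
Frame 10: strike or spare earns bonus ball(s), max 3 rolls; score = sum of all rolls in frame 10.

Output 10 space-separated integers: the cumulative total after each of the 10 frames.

Frame 1: SPARE (5+5=10). 10 + next roll (2) = 12. Cumulative: 12
Frame 2: SPARE (2+8=10). 10 + next roll (10) = 20. Cumulative: 32
Frame 3: STRIKE. 10 + next two rolls (3+3) = 16. Cumulative: 48
Frame 4: OPEN (3+3=6). Cumulative: 54
Frame 5: STRIKE. 10 + next two rolls (10+3) = 23. Cumulative: 77
Frame 6: STRIKE. 10 + next two rolls (3+5) = 18. Cumulative: 95
Frame 7: OPEN (3+5=8). Cumulative: 103
Frame 8: OPEN (9+0=9). Cumulative: 112
Frame 9: STRIKE. 10 + next two rolls (4+6) = 20. Cumulative: 132
Frame 10: SPARE. Sum of all frame-10 rolls (4+6+4) = 14. Cumulative: 146

Answer: 12 32 48 54 77 95 103 112 132 146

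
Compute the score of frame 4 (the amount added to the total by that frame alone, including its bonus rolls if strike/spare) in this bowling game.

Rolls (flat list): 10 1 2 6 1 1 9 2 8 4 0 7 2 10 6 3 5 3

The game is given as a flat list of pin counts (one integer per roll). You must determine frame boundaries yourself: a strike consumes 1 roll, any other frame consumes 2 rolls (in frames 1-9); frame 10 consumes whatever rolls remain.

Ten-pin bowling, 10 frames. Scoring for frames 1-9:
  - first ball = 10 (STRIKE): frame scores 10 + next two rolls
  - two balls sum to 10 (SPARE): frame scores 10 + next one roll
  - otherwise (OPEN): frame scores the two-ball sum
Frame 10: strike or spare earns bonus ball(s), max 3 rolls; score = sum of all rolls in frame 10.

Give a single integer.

Answer: 12

Derivation:
Frame 1: STRIKE. 10 + next two rolls (1+2) = 13. Cumulative: 13
Frame 2: OPEN (1+2=3). Cumulative: 16
Frame 3: OPEN (6+1=7). Cumulative: 23
Frame 4: SPARE (1+9=10). 10 + next roll (2) = 12. Cumulative: 35
Frame 5: SPARE (2+8=10). 10 + next roll (4) = 14. Cumulative: 49
Frame 6: OPEN (4+0=4). Cumulative: 53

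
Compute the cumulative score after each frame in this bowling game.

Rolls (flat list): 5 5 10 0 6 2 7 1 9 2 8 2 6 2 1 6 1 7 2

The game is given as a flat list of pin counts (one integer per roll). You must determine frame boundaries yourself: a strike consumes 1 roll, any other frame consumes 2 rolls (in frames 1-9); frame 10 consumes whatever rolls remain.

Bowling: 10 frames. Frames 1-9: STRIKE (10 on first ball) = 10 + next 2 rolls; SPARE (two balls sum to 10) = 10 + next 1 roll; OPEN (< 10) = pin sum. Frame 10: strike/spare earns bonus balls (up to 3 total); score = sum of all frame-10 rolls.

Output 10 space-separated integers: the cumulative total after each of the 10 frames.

Frame 1: SPARE (5+5=10). 10 + next roll (10) = 20. Cumulative: 20
Frame 2: STRIKE. 10 + next two rolls (0+6) = 16. Cumulative: 36
Frame 3: OPEN (0+6=6). Cumulative: 42
Frame 4: OPEN (2+7=9). Cumulative: 51
Frame 5: SPARE (1+9=10). 10 + next roll (2) = 12. Cumulative: 63
Frame 6: SPARE (2+8=10). 10 + next roll (2) = 12. Cumulative: 75
Frame 7: OPEN (2+6=8). Cumulative: 83
Frame 8: OPEN (2+1=3). Cumulative: 86
Frame 9: OPEN (6+1=7). Cumulative: 93
Frame 10: OPEN. Sum of all frame-10 rolls (7+2) = 9. Cumulative: 102

Answer: 20 36 42 51 63 75 83 86 93 102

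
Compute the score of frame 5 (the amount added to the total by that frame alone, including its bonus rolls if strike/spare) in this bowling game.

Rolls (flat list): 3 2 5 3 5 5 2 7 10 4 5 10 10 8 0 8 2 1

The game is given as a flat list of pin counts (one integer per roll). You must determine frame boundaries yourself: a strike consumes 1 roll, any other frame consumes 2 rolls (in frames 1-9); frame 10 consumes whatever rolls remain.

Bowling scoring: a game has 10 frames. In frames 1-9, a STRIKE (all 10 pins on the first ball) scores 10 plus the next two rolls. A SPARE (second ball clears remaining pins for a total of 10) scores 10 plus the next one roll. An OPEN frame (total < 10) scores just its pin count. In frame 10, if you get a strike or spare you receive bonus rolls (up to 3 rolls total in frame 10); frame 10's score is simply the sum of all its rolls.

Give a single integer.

Frame 1: OPEN (3+2=5). Cumulative: 5
Frame 2: OPEN (5+3=8). Cumulative: 13
Frame 3: SPARE (5+5=10). 10 + next roll (2) = 12. Cumulative: 25
Frame 4: OPEN (2+7=9). Cumulative: 34
Frame 5: STRIKE. 10 + next two rolls (4+5) = 19. Cumulative: 53
Frame 6: OPEN (4+5=9). Cumulative: 62
Frame 7: STRIKE. 10 + next two rolls (10+8) = 28. Cumulative: 90

Answer: 19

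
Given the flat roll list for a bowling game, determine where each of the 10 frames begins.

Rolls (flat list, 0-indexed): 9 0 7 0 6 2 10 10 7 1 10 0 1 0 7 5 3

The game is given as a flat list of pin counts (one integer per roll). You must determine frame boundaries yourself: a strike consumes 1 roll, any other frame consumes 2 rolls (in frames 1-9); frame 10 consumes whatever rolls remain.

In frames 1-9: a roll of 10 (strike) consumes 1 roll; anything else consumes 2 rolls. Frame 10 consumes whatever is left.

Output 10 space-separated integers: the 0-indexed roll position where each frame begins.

Answer: 0 2 4 6 7 8 10 11 13 15

Derivation:
Frame 1 starts at roll index 0: rolls=9,0 (sum=9), consumes 2 rolls
Frame 2 starts at roll index 2: rolls=7,0 (sum=7), consumes 2 rolls
Frame 3 starts at roll index 4: rolls=6,2 (sum=8), consumes 2 rolls
Frame 4 starts at roll index 6: roll=10 (strike), consumes 1 roll
Frame 5 starts at roll index 7: roll=10 (strike), consumes 1 roll
Frame 6 starts at roll index 8: rolls=7,1 (sum=8), consumes 2 rolls
Frame 7 starts at roll index 10: roll=10 (strike), consumes 1 roll
Frame 8 starts at roll index 11: rolls=0,1 (sum=1), consumes 2 rolls
Frame 9 starts at roll index 13: rolls=0,7 (sum=7), consumes 2 rolls
Frame 10 starts at roll index 15: 2 remaining rolls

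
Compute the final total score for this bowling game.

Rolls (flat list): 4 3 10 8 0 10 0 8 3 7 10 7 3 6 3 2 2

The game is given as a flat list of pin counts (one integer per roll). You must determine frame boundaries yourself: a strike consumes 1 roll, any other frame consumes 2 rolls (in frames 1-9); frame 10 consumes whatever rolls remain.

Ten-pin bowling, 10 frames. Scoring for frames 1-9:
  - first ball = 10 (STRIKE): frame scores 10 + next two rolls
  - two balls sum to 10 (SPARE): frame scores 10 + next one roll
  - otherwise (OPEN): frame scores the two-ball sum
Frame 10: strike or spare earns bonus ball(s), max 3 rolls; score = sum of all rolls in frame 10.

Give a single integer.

Answer: 128

Derivation:
Frame 1: OPEN (4+3=7). Cumulative: 7
Frame 2: STRIKE. 10 + next two rolls (8+0) = 18. Cumulative: 25
Frame 3: OPEN (8+0=8). Cumulative: 33
Frame 4: STRIKE. 10 + next two rolls (0+8) = 18. Cumulative: 51
Frame 5: OPEN (0+8=8). Cumulative: 59
Frame 6: SPARE (3+7=10). 10 + next roll (10) = 20. Cumulative: 79
Frame 7: STRIKE. 10 + next two rolls (7+3) = 20. Cumulative: 99
Frame 8: SPARE (7+3=10). 10 + next roll (6) = 16. Cumulative: 115
Frame 9: OPEN (6+3=9). Cumulative: 124
Frame 10: OPEN. Sum of all frame-10 rolls (2+2) = 4. Cumulative: 128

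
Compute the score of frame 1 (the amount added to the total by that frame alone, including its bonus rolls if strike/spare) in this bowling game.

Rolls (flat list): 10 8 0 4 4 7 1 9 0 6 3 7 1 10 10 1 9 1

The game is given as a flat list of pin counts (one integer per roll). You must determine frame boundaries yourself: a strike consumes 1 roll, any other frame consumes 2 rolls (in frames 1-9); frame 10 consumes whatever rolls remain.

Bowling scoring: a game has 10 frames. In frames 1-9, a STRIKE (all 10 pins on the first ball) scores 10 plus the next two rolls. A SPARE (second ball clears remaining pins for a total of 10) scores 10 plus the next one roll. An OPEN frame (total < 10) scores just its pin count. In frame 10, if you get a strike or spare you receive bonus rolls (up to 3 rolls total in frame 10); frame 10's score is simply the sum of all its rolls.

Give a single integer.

Answer: 18

Derivation:
Frame 1: STRIKE. 10 + next two rolls (8+0) = 18. Cumulative: 18
Frame 2: OPEN (8+0=8). Cumulative: 26
Frame 3: OPEN (4+4=8). Cumulative: 34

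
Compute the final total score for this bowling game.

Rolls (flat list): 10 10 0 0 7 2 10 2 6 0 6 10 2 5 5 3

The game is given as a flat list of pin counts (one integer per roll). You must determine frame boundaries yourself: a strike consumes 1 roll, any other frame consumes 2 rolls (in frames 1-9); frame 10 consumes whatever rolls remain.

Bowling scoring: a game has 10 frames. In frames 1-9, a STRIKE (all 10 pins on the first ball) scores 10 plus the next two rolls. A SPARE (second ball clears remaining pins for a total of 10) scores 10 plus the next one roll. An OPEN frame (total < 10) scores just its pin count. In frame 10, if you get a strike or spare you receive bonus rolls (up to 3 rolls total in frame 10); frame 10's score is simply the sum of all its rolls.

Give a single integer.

Frame 1: STRIKE. 10 + next two rolls (10+0) = 20. Cumulative: 20
Frame 2: STRIKE. 10 + next two rolls (0+0) = 10. Cumulative: 30
Frame 3: OPEN (0+0=0). Cumulative: 30
Frame 4: OPEN (7+2=9). Cumulative: 39
Frame 5: STRIKE. 10 + next two rolls (2+6) = 18. Cumulative: 57
Frame 6: OPEN (2+6=8). Cumulative: 65
Frame 7: OPEN (0+6=6). Cumulative: 71
Frame 8: STRIKE. 10 + next two rolls (2+5) = 17. Cumulative: 88
Frame 9: OPEN (2+5=7). Cumulative: 95
Frame 10: OPEN. Sum of all frame-10 rolls (5+3) = 8. Cumulative: 103

Answer: 103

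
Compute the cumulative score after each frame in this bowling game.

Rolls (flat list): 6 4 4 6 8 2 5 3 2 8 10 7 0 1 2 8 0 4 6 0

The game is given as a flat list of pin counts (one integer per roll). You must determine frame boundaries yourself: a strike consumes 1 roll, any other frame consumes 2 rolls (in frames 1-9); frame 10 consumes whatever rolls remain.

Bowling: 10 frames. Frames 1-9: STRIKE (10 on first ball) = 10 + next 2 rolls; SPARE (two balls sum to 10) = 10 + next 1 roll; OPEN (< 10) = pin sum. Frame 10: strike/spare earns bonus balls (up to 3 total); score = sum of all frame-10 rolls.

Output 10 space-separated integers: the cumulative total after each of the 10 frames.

Answer: 14 32 47 55 75 92 99 102 110 120

Derivation:
Frame 1: SPARE (6+4=10). 10 + next roll (4) = 14. Cumulative: 14
Frame 2: SPARE (4+6=10). 10 + next roll (8) = 18. Cumulative: 32
Frame 3: SPARE (8+2=10). 10 + next roll (5) = 15. Cumulative: 47
Frame 4: OPEN (5+3=8). Cumulative: 55
Frame 5: SPARE (2+8=10). 10 + next roll (10) = 20. Cumulative: 75
Frame 6: STRIKE. 10 + next two rolls (7+0) = 17. Cumulative: 92
Frame 7: OPEN (7+0=7). Cumulative: 99
Frame 8: OPEN (1+2=3). Cumulative: 102
Frame 9: OPEN (8+0=8). Cumulative: 110
Frame 10: SPARE. Sum of all frame-10 rolls (4+6+0) = 10. Cumulative: 120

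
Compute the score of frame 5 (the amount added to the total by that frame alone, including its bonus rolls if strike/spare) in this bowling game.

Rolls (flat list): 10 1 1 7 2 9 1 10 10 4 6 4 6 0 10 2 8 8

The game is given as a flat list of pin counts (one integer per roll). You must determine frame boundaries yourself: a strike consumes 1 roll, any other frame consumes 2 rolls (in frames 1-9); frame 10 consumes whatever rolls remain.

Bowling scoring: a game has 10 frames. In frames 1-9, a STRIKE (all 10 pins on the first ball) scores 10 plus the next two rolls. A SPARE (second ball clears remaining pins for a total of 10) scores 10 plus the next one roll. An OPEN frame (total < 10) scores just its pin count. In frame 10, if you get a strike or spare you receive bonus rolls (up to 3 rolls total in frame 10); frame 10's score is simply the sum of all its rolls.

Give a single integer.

Answer: 24

Derivation:
Frame 1: STRIKE. 10 + next two rolls (1+1) = 12. Cumulative: 12
Frame 2: OPEN (1+1=2). Cumulative: 14
Frame 3: OPEN (7+2=9). Cumulative: 23
Frame 4: SPARE (9+1=10). 10 + next roll (10) = 20. Cumulative: 43
Frame 5: STRIKE. 10 + next two rolls (10+4) = 24. Cumulative: 67
Frame 6: STRIKE. 10 + next two rolls (4+6) = 20. Cumulative: 87
Frame 7: SPARE (4+6=10). 10 + next roll (4) = 14. Cumulative: 101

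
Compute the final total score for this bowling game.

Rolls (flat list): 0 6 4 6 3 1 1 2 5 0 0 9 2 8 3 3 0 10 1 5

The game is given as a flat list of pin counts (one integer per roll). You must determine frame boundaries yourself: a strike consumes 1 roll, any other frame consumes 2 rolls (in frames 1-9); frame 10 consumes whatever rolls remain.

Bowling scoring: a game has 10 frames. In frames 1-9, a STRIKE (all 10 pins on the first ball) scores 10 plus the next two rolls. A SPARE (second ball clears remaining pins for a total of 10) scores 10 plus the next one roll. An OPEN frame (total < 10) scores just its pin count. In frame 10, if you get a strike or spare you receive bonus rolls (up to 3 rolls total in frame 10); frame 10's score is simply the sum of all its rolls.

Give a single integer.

Answer: 76

Derivation:
Frame 1: OPEN (0+6=6). Cumulative: 6
Frame 2: SPARE (4+6=10). 10 + next roll (3) = 13. Cumulative: 19
Frame 3: OPEN (3+1=4). Cumulative: 23
Frame 4: OPEN (1+2=3). Cumulative: 26
Frame 5: OPEN (5+0=5). Cumulative: 31
Frame 6: OPEN (0+9=9). Cumulative: 40
Frame 7: SPARE (2+8=10). 10 + next roll (3) = 13. Cumulative: 53
Frame 8: OPEN (3+3=6). Cumulative: 59
Frame 9: SPARE (0+10=10). 10 + next roll (1) = 11. Cumulative: 70
Frame 10: OPEN. Sum of all frame-10 rolls (1+5) = 6. Cumulative: 76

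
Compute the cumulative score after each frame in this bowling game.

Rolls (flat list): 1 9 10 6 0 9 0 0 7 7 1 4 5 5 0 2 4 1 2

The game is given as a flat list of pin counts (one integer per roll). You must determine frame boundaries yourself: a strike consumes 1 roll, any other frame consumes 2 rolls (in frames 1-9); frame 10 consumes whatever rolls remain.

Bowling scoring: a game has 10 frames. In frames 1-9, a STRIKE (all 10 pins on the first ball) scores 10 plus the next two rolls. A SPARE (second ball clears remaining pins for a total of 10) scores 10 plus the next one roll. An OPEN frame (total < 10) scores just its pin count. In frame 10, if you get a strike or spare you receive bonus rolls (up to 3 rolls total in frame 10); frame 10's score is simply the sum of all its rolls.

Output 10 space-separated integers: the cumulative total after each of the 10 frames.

Answer: 20 36 42 51 58 66 75 80 86 89

Derivation:
Frame 1: SPARE (1+9=10). 10 + next roll (10) = 20. Cumulative: 20
Frame 2: STRIKE. 10 + next two rolls (6+0) = 16. Cumulative: 36
Frame 3: OPEN (6+0=6). Cumulative: 42
Frame 4: OPEN (9+0=9). Cumulative: 51
Frame 5: OPEN (0+7=7). Cumulative: 58
Frame 6: OPEN (7+1=8). Cumulative: 66
Frame 7: OPEN (4+5=9). Cumulative: 75
Frame 8: OPEN (5+0=5). Cumulative: 80
Frame 9: OPEN (2+4=6). Cumulative: 86
Frame 10: OPEN. Sum of all frame-10 rolls (1+2) = 3. Cumulative: 89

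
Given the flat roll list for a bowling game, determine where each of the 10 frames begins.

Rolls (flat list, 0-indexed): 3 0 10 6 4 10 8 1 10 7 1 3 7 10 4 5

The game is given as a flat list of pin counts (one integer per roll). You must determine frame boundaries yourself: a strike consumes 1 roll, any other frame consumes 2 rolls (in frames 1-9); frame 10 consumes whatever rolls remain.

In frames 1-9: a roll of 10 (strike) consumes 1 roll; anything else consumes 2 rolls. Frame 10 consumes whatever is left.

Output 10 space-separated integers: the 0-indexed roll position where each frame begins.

Answer: 0 2 3 5 6 8 9 11 13 14

Derivation:
Frame 1 starts at roll index 0: rolls=3,0 (sum=3), consumes 2 rolls
Frame 2 starts at roll index 2: roll=10 (strike), consumes 1 roll
Frame 3 starts at roll index 3: rolls=6,4 (sum=10), consumes 2 rolls
Frame 4 starts at roll index 5: roll=10 (strike), consumes 1 roll
Frame 5 starts at roll index 6: rolls=8,1 (sum=9), consumes 2 rolls
Frame 6 starts at roll index 8: roll=10 (strike), consumes 1 roll
Frame 7 starts at roll index 9: rolls=7,1 (sum=8), consumes 2 rolls
Frame 8 starts at roll index 11: rolls=3,7 (sum=10), consumes 2 rolls
Frame 9 starts at roll index 13: roll=10 (strike), consumes 1 roll
Frame 10 starts at roll index 14: 2 remaining rolls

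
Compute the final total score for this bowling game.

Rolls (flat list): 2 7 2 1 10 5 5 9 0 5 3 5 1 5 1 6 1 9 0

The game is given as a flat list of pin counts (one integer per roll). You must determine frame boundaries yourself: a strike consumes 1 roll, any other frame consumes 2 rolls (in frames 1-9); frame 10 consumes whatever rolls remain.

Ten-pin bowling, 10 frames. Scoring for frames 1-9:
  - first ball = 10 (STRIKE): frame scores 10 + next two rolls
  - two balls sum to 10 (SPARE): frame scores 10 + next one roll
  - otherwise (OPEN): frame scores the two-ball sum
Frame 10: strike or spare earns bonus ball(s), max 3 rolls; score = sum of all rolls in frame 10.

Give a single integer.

Frame 1: OPEN (2+7=9). Cumulative: 9
Frame 2: OPEN (2+1=3). Cumulative: 12
Frame 3: STRIKE. 10 + next two rolls (5+5) = 20. Cumulative: 32
Frame 4: SPARE (5+5=10). 10 + next roll (9) = 19. Cumulative: 51
Frame 5: OPEN (9+0=9). Cumulative: 60
Frame 6: OPEN (5+3=8). Cumulative: 68
Frame 7: OPEN (5+1=6). Cumulative: 74
Frame 8: OPEN (5+1=6). Cumulative: 80
Frame 9: OPEN (6+1=7). Cumulative: 87
Frame 10: OPEN. Sum of all frame-10 rolls (9+0) = 9. Cumulative: 96

Answer: 96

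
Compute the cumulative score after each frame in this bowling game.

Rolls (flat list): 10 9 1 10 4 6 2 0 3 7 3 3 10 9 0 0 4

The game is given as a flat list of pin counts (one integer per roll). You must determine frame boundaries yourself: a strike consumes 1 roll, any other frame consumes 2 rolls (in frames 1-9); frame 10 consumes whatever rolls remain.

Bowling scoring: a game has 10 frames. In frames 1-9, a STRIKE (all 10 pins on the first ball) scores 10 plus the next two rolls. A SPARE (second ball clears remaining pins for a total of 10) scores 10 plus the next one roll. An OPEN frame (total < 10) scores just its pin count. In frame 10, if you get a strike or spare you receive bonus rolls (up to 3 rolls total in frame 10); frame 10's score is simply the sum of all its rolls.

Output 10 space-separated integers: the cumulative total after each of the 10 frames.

Answer: 20 40 60 72 74 87 93 112 121 125

Derivation:
Frame 1: STRIKE. 10 + next two rolls (9+1) = 20. Cumulative: 20
Frame 2: SPARE (9+1=10). 10 + next roll (10) = 20. Cumulative: 40
Frame 3: STRIKE. 10 + next two rolls (4+6) = 20. Cumulative: 60
Frame 4: SPARE (4+6=10). 10 + next roll (2) = 12. Cumulative: 72
Frame 5: OPEN (2+0=2). Cumulative: 74
Frame 6: SPARE (3+7=10). 10 + next roll (3) = 13. Cumulative: 87
Frame 7: OPEN (3+3=6). Cumulative: 93
Frame 8: STRIKE. 10 + next two rolls (9+0) = 19. Cumulative: 112
Frame 9: OPEN (9+0=9). Cumulative: 121
Frame 10: OPEN. Sum of all frame-10 rolls (0+4) = 4. Cumulative: 125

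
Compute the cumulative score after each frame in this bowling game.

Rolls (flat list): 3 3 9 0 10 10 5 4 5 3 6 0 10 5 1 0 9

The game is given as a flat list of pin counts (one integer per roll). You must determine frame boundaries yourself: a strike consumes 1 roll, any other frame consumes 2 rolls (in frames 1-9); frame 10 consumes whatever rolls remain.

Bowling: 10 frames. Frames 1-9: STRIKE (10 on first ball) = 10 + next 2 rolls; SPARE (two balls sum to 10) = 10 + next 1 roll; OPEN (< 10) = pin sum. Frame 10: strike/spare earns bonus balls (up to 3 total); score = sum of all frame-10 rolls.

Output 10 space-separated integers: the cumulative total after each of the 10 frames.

Frame 1: OPEN (3+3=6). Cumulative: 6
Frame 2: OPEN (9+0=9). Cumulative: 15
Frame 3: STRIKE. 10 + next two rolls (10+5) = 25. Cumulative: 40
Frame 4: STRIKE. 10 + next two rolls (5+4) = 19. Cumulative: 59
Frame 5: OPEN (5+4=9). Cumulative: 68
Frame 6: OPEN (5+3=8). Cumulative: 76
Frame 7: OPEN (6+0=6). Cumulative: 82
Frame 8: STRIKE. 10 + next two rolls (5+1) = 16. Cumulative: 98
Frame 9: OPEN (5+1=6). Cumulative: 104
Frame 10: OPEN. Sum of all frame-10 rolls (0+9) = 9. Cumulative: 113

Answer: 6 15 40 59 68 76 82 98 104 113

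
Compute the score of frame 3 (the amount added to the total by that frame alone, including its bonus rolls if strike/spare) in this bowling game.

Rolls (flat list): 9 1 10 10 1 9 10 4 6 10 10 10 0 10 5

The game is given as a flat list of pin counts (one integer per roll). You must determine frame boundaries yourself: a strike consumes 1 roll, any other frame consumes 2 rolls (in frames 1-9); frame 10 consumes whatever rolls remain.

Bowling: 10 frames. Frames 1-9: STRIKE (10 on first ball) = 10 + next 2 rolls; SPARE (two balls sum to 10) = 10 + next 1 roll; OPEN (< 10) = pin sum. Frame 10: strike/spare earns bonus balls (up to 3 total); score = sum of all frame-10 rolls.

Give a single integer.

Frame 1: SPARE (9+1=10). 10 + next roll (10) = 20. Cumulative: 20
Frame 2: STRIKE. 10 + next two rolls (10+1) = 21. Cumulative: 41
Frame 3: STRIKE. 10 + next two rolls (1+9) = 20. Cumulative: 61
Frame 4: SPARE (1+9=10). 10 + next roll (10) = 20. Cumulative: 81
Frame 5: STRIKE. 10 + next two rolls (4+6) = 20. Cumulative: 101

Answer: 20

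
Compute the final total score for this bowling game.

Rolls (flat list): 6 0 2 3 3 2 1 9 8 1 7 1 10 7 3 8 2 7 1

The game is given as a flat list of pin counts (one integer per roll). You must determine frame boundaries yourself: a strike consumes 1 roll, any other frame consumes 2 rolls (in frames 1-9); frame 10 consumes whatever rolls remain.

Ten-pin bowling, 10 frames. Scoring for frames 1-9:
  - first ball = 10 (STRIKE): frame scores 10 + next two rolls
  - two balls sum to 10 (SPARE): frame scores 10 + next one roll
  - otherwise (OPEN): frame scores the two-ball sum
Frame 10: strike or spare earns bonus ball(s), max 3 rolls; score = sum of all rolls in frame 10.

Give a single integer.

Answer: 114

Derivation:
Frame 1: OPEN (6+0=6). Cumulative: 6
Frame 2: OPEN (2+3=5). Cumulative: 11
Frame 3: OPEN (3+2=5). Cumulative: 16
Frame 4: SPARE (1+9=10). 10 + next roll (8) = 18. Cumulative: 34
Frame 5: OPEN (8+1=9). Cumulative: 43
Frame 6: OPEN (7+1=8). Cumulative: 51
Frame 7: STRIKE. 10 + next two rolls (7+3) = 20. Cumulative: 71
Frame 8: SPARE (7+3=10). 10 + next roll (8) = 18. Cumulative: 89
Frame 9: SPARE (8+2=10). 10 + next roll (7) = 17. Cumulative: 106
Frame 10: OPEN. Sum of all frame-10 rolls (7+1) = 8. Cumulative: 114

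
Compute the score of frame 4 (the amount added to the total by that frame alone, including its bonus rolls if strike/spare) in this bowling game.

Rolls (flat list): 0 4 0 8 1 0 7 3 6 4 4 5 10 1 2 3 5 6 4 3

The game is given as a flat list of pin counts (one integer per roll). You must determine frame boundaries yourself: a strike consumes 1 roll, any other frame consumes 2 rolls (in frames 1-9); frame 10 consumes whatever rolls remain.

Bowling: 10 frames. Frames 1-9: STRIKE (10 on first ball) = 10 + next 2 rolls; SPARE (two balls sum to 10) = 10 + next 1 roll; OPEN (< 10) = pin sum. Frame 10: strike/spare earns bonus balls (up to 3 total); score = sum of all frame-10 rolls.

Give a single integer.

Answer: 16

Derivation:
Frame 1: OPEN (0+4=4). Cumulative: 4
Frame 2: OPEN (0+8=8). Cumulative: 12
Frame 3: OPEN (1+0=1). Cumulative: 13
Frame 4: SPARE (7+3=10). 10 + next roll (6) = 16. Cumulative: 29
Frame 5: SPARE (6+4=10). 10 + next roll (4) = 14. Cumulative: 43
Frame 6: OPEN (4+5=9). Cumulative: 52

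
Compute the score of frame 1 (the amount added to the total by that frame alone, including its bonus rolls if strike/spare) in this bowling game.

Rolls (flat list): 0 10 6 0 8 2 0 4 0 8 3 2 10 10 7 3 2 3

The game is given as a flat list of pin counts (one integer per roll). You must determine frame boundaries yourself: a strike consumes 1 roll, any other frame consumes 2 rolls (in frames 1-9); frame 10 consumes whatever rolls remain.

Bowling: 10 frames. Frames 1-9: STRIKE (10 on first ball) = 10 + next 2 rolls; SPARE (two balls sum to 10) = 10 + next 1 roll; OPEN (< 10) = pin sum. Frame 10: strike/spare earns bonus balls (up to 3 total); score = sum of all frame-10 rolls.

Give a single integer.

Frame 1: SPARE (0+10=10). 10 + next roll (6) = 16. Cumulative: 16
Frame 2: OPEN (6+0=6). Cumulative: 22
Frame 3: SPARE (8+2=10). 10 + next roll (0) = 10. Cumulative: 32

Answer: 16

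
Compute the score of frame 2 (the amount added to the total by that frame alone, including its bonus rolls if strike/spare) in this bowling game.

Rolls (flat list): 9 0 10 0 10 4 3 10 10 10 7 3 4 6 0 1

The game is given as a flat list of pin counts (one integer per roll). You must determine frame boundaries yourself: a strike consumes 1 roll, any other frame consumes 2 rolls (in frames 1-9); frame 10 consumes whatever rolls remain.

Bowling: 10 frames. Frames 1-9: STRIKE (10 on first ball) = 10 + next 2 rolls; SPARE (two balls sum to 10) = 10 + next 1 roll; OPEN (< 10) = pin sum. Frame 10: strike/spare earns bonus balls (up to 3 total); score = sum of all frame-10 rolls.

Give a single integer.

Frame 1: OPEN (9+0=9). Cumulative: 9
Frame 2: STRIKE. 10 + next two rolls (0+10) = 20. Cumulative: 29
Frame 3: SPARE (0+10=10). 10 + next roll (4) = 14. Cumulative: 43
Frame 4: OPEN (4+3=7). Cumulative: 50

Answer: 20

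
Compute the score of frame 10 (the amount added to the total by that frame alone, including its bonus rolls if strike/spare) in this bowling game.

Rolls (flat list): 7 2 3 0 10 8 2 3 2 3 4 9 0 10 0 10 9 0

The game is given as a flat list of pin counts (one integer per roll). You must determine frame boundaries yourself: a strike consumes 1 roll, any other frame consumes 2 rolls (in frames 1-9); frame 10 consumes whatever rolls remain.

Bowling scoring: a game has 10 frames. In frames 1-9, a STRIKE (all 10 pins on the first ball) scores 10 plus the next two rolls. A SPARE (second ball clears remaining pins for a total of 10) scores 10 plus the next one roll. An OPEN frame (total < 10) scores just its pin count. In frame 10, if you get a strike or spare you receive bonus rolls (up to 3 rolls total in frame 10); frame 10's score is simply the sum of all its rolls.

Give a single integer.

Frame 1: OPEN (7+2=9). Cumulative: 9
Frame 2: OPEN (3+0=3). Cumulative: 12
Frame 3: STRIKE. 10 + next two rolls (8+2) = 20. Cumulative: 32
Frame 4: SPARE (8+2=10). 10 + next roll (3) = 13. Cumulative: 45
Frame 5: OPEN (3+2=5). Cumulative: 50
Frame 6: OPEN (3+4=7). Cumulative: 57
Frame 7: OPEN (9+0=9). Cumulative: 66
Frame 8: STRIKE. 10 + next two rolls (0+10) = 20. Cumulative: 86
Frame 9: SPARE (0+10=10). 10 + next roll (9) = 19. Cumulative: 105
Frame 10: OPEN. Sum of all frame-10 rolls (9+0) = 9. Cumulative: 114

Answer: 9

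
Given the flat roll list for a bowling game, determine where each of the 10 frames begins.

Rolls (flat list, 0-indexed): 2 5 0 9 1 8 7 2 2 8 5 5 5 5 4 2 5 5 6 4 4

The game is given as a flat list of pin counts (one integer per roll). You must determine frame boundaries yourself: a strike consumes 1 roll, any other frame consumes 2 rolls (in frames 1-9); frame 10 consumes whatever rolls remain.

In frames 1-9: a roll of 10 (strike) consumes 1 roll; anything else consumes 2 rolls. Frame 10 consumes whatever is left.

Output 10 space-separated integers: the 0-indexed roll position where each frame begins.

Frame 1 starts at roll index 0: rolls=2,5 (sum=7), consumes 2 rolls
Frame 2 starts at roll index 2: rolls=0,9 (sum=9), consumes 2 rolls
Frame 3 starts at roll index 4: rolls=1,8 (sum=9), consumes 2 rolls
Frame 4 starts at roll index 6: rolls=7,2 (sum=9), consumes 2 rolls
Frame 5 starts at roll index 8: rolls=2,8 (sum=10), consumes 2 rolls
Frame 6 starts at roll index 10: rolls=5,5 (sum=10), consumes 2 rolls
Frame 7 starts at roll index 12: rolls=5,5 (sum=10), consumes 2 rolls
Frame 8 starts at roll index 14: rolls=4,2 (sum=6), consumes 2 rolls
Frame 9 starts at roll index 16: rolls=5,5 (sum=10), consumes 2 rolls
Frame 10 starts at roll index 18: 3 remaining rolls

Answer: 0 2 4 6 8 10 12 14 16 18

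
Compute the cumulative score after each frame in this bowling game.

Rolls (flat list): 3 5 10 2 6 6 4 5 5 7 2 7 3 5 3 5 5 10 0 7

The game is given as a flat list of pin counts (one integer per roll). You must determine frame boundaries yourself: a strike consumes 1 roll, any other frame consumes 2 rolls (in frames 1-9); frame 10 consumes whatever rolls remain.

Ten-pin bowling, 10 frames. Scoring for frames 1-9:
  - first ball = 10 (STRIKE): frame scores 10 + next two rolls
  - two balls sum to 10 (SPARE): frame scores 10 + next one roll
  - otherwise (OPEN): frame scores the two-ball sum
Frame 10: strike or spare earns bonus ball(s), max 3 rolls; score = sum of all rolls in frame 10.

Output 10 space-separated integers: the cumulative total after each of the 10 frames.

Answer: 8 26 34 49 66 75 90 98 118 135

Derivation:
Frame 1: OPEN (3+5=8). Cumulative: 8
Frame 2: STRIKE. 10 + next two rolls (2+6) = 18. Cumulative: 26
Frame 3: OPEN (2+6=8). Cumulative: 34
Frame 4: SPARE (6+4=10). 10 + next roll (5) = 15. Cumulative: 49
Frame 5: SPARE (5+5=10). 10 + next roll (7) = 17. Cumulative: 66
Frame 6: OPEN (7+2=9). Cumulative: 75
Frame 7: SPARE (7+3=10). 10 + next roll (5) = 15. Cumulative: 90
Frame 8: OPEN (5+3=8). Cumulative: 98
Frame 9: SPARE (5+5=10). 10 + next roll (10) = 20. Cumulative: 118
Frame 10: STRIKE. Sum of all frame-10 rolls (10+0+7) = 17. Cumulative: 135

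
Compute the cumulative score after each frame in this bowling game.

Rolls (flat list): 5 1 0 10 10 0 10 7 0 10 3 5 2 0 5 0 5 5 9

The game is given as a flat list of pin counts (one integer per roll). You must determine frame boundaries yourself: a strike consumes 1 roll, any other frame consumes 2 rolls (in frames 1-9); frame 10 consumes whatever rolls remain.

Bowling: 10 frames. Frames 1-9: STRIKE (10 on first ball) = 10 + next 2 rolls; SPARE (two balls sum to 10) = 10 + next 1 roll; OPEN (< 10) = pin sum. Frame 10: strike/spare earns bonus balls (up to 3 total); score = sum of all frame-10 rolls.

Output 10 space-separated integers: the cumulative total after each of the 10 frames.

Frame 1: OPEN (5+1=6). Cumulative: 6
Frame 2: SPARE (0+10=10). 10 + next roll (10) = 20. Cumulative: 26
Frame 3: STRIKE. 10 + next two rolls (0+10) = 20. Cumulative: 46
Frame 4: SPARE (0+10=10). 10 + next roll (7) = 17. Cumulative: 63
Frame 5: OPEN (7+0=7). Cumulative: 70
Frame 6: STRIKE. 10 + next two rolls (3+5) = 18. Cumulative: 88
Frame 7: OPEN (3+5=8). Cumulative: 96
Frame 8: OPEN (2+0=2). Cumulative: 98
Frame 9: OPEN (5+0=5). Cumulative: 103
Frame 10: SPARE. Sum of all frame-10 rolls (5+5+9) = 19. Cumulative: 122

Answer: 6 26 46 63 70 88 96 98 103 122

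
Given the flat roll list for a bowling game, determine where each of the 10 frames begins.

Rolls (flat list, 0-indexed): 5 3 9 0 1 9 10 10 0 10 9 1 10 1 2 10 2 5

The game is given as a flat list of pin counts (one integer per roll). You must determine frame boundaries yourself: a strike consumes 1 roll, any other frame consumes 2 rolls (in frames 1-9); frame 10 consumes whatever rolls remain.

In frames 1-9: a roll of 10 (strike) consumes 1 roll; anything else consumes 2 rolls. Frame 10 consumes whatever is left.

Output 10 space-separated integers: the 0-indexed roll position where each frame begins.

Answer: 0 2 4 6 7 8 10 12 13 15

Derivation:
Frame 1 starts at roll index 0: rolls=5,3 (sum=8), consumes 2 rolls
Frame 2 starts at roll index 2: rolls=9,0 (sum=9), consumes 2 rolls
Frame 3 starts at roll index 4: rolls=1,9 (sum=10), consumes 2 rolls
Frame 4 starts at roll index 6: roll=10 (strike), consumes 1 roll
Frame 5 starts at roll index 7: roll=10 (strike), consumes 1 roll
Frame 6 starts at roll index 8: rolls=0,10 (sum=10), consumes 2 rolls
Frame 7 starts at roll index 10: rolls=9,1 (sum=10), consumes 2 rolls
Frame 8 starts at roll index 12: roll=10 (strike), consumes 1 roll
Frame 9 starts at roll index 13: rolls=1,2 (sum=3), consumes 2 rolls
Frame 10 starts at roll index 15: 3 remaining rolls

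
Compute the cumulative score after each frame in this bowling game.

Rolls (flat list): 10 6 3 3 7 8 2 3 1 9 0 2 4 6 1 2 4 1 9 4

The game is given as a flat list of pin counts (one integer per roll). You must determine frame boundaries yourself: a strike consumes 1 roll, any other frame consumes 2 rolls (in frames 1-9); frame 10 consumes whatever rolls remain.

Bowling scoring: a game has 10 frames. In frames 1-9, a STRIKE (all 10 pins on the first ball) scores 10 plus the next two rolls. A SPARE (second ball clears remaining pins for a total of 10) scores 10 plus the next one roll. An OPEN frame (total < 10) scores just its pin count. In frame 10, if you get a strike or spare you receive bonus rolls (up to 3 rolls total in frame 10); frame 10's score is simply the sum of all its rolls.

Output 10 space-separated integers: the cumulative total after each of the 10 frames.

Frame 1: STRIKE. 10 + next two rolls (6+3) = 19. Cumulative: 19
Frame 2: OPEN (6+3=9). Cumulative: 28
Frame 3: SPARE (3+7=10). 10 + next roll (8) = 18. Cumulative: 46
Frame 4: SPARE (8+2=10). 10 + next roll (3) = 13. Cumulative: 59
Frame 5: OPEN (3+1=4). Cumulative: 63
Frame 6: OPEN (9+0=9). Cumulative: 72
Frame 7: OPEN (2+4=6). Cumulative: 78
Frame 8: OPEN (6+1=7). Cumulative: 85
Frame 9: OPEN (2+4=6). Cumulative: 91
Frame 10: SPARE. Sum of all frame-10 rolls (1+9+4) = 14. Cumulative: 105

Answer: 19 28 46 59 63 72 78 85 91 105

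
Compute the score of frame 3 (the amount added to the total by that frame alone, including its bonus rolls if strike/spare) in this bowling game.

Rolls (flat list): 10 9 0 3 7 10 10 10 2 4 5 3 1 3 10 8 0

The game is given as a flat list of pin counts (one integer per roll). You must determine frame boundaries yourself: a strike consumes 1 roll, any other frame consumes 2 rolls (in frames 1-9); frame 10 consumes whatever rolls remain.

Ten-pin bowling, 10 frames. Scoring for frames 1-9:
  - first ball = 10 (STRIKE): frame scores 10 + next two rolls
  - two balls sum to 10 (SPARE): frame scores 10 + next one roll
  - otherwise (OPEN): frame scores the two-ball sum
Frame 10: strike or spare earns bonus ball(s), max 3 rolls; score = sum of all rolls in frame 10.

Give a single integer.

Answer: 20

Derivation:
Frame 1: STRIKE. 10 + next two rolls (9+0) = 19. Cumulative: 19
Frame 2: OPEN (9+0=9). Cumulative: 28
Frame 3: SPARE (3+7=10). 10 + next roll (10) = 20. Cumulative: 48
Frame 4: STRIKE. 10 + next two rolls (10+10) = 30. Cumulative: 78
Frame 5: STRIKE. 10 + next two rolls (10+2) = 22. Cumulative: 100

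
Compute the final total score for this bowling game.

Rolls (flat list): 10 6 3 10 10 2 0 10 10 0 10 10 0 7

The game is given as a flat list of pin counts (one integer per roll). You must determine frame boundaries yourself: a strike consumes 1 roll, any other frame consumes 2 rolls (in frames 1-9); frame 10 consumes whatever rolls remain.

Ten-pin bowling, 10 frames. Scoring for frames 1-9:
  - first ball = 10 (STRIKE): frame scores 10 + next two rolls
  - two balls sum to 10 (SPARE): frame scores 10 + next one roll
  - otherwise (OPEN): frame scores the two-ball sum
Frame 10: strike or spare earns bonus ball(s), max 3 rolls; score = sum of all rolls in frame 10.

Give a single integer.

Frame 1: STRIKE. 10 + next two rolls (6+3) = 19. Cumulative: 19
Frame 2: OPEN (6+3=9). Cumulative: 28
Frame 3: STRIKE. 10 + next two rolls (10+2) = 22. Cumulative: 50
Frame 4: STRIKE. 10 + next two rolls (2+0) = 12. Cumulative: 62
Frame 5: OPEN (2+0=2). Cumulative: 64
Frame 6: STRIKE. 10 + next two rolls (10+0) = 20. Cumulative: 84
Frame 7: STRIKE. 10 + next two rolls (0+10) = 20. Cumulative: 104
Frame 8: SPARE (0+10=10). 10 + next roll (10) = 20. Cumulative: 124
Frame 9: STRIKE. 10 + next two rolls (0+7) = 17. Cumulative: 141
Frame 10: OPEN. Sum of all frame-10 rolls (0+7) = 7. Cumulative: 148

Answer: 148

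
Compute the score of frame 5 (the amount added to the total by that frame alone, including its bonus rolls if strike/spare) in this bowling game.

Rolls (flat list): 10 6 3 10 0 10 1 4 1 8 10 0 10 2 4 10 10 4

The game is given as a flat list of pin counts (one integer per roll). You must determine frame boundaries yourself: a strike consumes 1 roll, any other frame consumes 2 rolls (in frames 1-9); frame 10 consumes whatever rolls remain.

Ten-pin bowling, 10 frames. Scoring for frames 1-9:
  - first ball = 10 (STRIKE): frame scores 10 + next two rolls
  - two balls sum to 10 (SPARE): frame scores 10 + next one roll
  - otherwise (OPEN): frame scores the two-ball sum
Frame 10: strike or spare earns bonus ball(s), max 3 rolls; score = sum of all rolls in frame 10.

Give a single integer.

Frame 1: STRIKE. 10 + next two rolls (6+3) = 19. Cumulative: 19
Frame 2: OPEN (6+3=9). Cumulative: 28
Frame 3: STRIKE. 10 + next two rolls (0+10) = 20. Cumulative: 48
Frame 4: SPARE (0+10=10). 10 + next roll (1) = 11. Cumulative: 59
Frame 5: OPEN (1+4=5). Cumulative: 64
Frame 6: OPEN (1+8=9). Cumulative: 73
Frame 7: STRIKE. 10 + next two rolls (0+10) = 20. Cumulative: 93

Answer: 5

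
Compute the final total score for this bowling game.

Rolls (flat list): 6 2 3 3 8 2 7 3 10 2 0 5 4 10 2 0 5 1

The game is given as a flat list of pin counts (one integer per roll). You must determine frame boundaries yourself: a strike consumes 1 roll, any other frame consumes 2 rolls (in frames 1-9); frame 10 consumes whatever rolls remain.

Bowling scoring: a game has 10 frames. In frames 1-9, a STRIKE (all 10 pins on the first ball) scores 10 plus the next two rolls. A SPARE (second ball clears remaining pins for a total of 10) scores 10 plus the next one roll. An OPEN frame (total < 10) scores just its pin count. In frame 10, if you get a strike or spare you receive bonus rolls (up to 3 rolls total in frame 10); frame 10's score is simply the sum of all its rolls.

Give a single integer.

Answer: 94

Derivation:
Frame 1: OPEN (6+2=8). Cumulative: 8
Frame 2: OPEN (3+3=6). Cumulative: 14
Frame 3: SPARE (8+2=10). 10 + next roll (7) = 17. Cumulative: 31
Frame 4: SPARE (7+3=10). 10 + next roll (10) = 20. Cumulative: 51
Frame 5: STRIKE. 10 + next two rolls (2+0) = 12. Cumulative: 63
Frame 6: OPEN (2+0=2). Cumulative: 65
Frame 7: OPEN (5+4=9). Cumulative: 74
Frame 8: STRIKE. 10 + next two rolls (2+0) = 12. Cumulative: 86
Frame 9: OPEN (2+0=2). Cumulative: 88
Frame 10: OPEN. Sum of all frame-10 rolls (5+1) = 6. Cumulative: 94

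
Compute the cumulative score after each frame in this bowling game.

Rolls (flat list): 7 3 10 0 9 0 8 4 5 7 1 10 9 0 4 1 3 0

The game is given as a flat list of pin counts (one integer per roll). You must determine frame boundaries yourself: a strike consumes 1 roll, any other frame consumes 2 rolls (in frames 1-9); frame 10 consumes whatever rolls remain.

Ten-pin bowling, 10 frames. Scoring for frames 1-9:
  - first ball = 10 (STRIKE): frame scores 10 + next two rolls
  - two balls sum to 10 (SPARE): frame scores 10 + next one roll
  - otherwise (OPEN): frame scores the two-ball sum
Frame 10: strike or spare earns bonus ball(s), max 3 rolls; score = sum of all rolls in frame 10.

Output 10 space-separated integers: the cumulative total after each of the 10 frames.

Answer: 20 39 48 56 65 73 92 101 106 109

Derivation:
Frame 1: SPARE (7+3=10). 10 + next roll (10) = 20. Cumulative: 20
Frame 2: STRIKE. 10 + next two rolls (0+9) = 19. Cumulative: 39
Frame 3: OPEN (0+9=9). Cumulative: 48
Frame 4: OPEN (0+8=8). Cumulative: 56
Frame 5: OPEN (4+5=9). Cumulative: 65
Frame 6: OPEN (7+1=8). Cumulative: 73
Frame 7: STRIKE. 10 + next two rolls (9+0) = 19. Cumulative: 92
Frame 8: OPEN (9+0=9). Cumulative: 101
Frame 9: OPEN (4+1=5). Cumulative: 106
Frame 10: OPEN. Sum of all frame-10 rolls (3+0) = 3. Cumulative: 109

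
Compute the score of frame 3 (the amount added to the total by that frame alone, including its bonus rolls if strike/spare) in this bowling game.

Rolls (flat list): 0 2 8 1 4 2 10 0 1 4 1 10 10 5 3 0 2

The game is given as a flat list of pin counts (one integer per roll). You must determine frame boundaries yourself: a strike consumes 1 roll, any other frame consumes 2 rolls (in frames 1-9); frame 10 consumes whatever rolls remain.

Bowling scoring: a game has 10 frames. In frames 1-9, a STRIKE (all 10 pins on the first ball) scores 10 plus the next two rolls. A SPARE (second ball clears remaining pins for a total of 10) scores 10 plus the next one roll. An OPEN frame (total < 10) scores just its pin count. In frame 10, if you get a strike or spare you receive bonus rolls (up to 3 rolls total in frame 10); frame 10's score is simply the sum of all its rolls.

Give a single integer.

Frame 1: OPEN (0+2=2). Cumulative: 2
Frame 2: OPEN (8+1=9). Cumulative: 11
Frame 3: OPEN (4+2=6). Cumulative: 17
Frame 4: STRIKE. 10 + next two rolls (0+1) = 11. Cumulative: 28
Frame 5: OPEN (0+1=1). Cumulative: 29

Answer: 6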